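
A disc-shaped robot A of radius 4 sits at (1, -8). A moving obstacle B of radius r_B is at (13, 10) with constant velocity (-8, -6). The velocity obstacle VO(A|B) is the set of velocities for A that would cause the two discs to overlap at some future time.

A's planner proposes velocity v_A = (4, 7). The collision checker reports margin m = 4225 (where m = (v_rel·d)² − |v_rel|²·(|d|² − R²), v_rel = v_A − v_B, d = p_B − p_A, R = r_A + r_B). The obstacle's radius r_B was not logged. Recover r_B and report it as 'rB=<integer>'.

m = 4225
d = (12, 18);  v_rel = (12, 13),  |v_rel|² = 313
v_rel×d = (12)·(18) − (13)·(12) = 60
since m = R²·313 − 60²:  R² = (3600 + 4225) / 313 = 25
R = √25 = 5  ⇒  r_B = 5 − 4 = 1

rB=1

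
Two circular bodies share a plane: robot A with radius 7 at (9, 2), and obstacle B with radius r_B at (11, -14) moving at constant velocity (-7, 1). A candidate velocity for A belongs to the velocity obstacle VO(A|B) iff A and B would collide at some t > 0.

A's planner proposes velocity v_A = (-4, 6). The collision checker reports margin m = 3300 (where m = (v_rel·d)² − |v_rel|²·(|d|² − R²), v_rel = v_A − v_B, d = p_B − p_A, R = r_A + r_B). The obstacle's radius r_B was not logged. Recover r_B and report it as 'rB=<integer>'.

m = 3300
d = (2, -16);  v_rel = (3, 5),  |v_rel|² = 34
v_rel×d = (3)·(-16) − (5)·(2) = -58
since m = R²·34 − (-58)²:  R² = (3364 + 3300) / 34 = 196
R = √196 = 14  ⇒  r_B = 14 − 7 = 7

rB=7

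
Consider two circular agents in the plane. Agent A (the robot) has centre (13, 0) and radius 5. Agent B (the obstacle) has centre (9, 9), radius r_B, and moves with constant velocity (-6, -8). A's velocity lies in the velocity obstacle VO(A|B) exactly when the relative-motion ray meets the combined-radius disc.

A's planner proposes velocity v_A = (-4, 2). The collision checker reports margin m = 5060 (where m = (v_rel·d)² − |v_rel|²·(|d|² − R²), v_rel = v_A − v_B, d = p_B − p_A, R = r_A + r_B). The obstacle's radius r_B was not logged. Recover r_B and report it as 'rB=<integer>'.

m = 5060
d = (-4, 9);  v_rel = (2, 10),  |v_rel|² = 104
v_rel×d = (2)·(9) − (10)·(-4) = 58
since m = R²·104 − 58²:  R² = (3364 + 5060) / 104 = 81
R = √81 = 9  ⇒  r_B = 9 − 5 = 4

rB=4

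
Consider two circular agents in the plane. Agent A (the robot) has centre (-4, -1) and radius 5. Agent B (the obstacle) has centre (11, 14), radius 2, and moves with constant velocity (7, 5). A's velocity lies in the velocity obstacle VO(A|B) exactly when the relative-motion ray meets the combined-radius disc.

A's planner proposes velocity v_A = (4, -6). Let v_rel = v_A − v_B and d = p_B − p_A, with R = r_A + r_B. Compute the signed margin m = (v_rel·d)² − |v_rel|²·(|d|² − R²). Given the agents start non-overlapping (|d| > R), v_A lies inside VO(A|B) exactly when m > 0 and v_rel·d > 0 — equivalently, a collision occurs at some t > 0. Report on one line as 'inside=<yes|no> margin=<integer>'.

d = (15, 15),  |d|² = 450;  R = 5+2 = 7,  c = 450−7² = 401
v_rel = (-3, -11),  |v_rel|² = 130;  v_rel·d = (-3)·(15) + (-11)·(15) = -210
130·t² + 420·t + 401 = 0  ⇒  m = (-210)² − 130·401 = -8030
m = -8030 < 0,  v_rel·d = -210 < 0  ⇒  outside

inside=no margin=-8030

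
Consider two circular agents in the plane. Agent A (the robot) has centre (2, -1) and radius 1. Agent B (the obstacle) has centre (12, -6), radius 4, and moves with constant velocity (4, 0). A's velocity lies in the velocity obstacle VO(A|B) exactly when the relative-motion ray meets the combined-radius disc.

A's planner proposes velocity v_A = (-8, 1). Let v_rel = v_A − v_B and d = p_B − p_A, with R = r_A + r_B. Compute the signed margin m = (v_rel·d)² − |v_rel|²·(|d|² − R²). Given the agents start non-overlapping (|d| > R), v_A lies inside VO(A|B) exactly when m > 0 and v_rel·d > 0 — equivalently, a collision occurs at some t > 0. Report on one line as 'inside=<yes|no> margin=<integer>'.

d = (10, -5),  |d|² = 125;  R = 1+4 = 5,  c = 125−5² = 100
v_rel = (-12, 1),  |v_rel|² = 145;  v_rel·d = (-12)·(10) + (1)·(-5) = -125
145·t² + 250·t + 100 = 0  ⇒  m = (-125)² − 145·100 = 1125
m = 1125 > 0,  v_rel·d = -125 < 0  ⇒  outside

inside=no margin=1125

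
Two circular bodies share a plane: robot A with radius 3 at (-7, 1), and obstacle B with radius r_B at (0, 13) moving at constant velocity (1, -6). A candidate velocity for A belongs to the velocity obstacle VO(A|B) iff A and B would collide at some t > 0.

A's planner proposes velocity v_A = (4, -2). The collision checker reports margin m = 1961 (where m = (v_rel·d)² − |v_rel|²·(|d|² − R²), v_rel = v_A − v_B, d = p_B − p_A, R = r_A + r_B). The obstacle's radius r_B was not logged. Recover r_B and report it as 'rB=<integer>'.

m = 1961
d = (7, 12);  v_rel = (3, 4),  |v_rel|² = 25
v_rel×d = (3)·(12) − (4)·(7) = 8
since m = R²·25 − 8²:  R² = (64 + 1961) / 25 = 81
R = √81 = 9  ⇒  r_B = 9 − 3 = 6

rB=6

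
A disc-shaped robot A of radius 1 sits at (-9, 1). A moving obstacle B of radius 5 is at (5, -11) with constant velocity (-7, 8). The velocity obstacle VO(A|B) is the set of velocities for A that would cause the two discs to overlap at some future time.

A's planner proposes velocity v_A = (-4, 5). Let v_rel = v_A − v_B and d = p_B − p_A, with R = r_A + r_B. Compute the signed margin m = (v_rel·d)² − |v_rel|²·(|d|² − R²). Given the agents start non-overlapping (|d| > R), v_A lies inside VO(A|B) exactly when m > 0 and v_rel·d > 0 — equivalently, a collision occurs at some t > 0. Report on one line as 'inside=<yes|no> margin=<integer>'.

d = (14, -12),  |d|² = 340;  R = 1+5 = 6,  c = 340−6² = 304
v_rel = (3, -3),  |v_rel|² = 18;  v_rel·d = (3)·(14) + (-3)·(-12) = 78
18·t² − 156·t + 304 = 0  ⇒  m = 78² − 18·304 = 612
m = 612 > 0,  v_rel·d = 78 > 0  ⇒  inside

inside=yes margin=612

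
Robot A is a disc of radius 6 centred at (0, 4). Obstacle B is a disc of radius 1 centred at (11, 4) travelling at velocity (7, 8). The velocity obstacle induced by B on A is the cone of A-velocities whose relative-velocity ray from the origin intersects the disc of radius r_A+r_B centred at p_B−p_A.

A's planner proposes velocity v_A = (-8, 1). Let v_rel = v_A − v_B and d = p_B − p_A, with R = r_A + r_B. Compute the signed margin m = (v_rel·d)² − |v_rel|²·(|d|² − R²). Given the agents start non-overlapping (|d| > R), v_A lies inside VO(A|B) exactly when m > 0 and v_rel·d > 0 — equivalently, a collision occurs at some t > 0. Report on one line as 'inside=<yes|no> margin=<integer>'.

d = (11, 0),  |d|² = 121;  R = 6+1 = 7,  c = 121−7² = 72
v_rel = (-15, -7),  |v_rel|² = 274;  v_rel·d = (-15)·(11) + (-7)·(0) = -165
274·t² + 330·t + 72 = 0  ⇒  m = (-165)² − 274·72 = 7497
m = 7497 > 0,  v_rel·d = -165 < 0  ⇒  outside

inside=no margin=7497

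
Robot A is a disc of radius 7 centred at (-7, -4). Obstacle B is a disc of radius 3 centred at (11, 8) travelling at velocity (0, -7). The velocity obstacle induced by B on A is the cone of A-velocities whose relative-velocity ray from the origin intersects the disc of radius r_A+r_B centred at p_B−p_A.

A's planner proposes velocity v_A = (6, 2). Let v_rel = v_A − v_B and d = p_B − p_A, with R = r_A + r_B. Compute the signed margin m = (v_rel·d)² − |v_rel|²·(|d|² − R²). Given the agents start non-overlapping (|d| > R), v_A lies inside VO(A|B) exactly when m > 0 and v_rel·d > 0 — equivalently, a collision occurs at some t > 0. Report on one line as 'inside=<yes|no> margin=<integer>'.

d = (18, 12),  |d|² = 468;  R = 7+3 = 10,  c = 468−10² = 368
v_rel = (6, 9),  |v_rel|² = 117;  v_rel·d = (6)·(18) + (9)·(12) = 216
117·t² − 432·t + 368 = 0  ⇒  m = 216² − 117·368 = 3600
m = 3600 > 0,  v_rel·d = 216 > 0  ⇒  inside

inside=yes margin=3600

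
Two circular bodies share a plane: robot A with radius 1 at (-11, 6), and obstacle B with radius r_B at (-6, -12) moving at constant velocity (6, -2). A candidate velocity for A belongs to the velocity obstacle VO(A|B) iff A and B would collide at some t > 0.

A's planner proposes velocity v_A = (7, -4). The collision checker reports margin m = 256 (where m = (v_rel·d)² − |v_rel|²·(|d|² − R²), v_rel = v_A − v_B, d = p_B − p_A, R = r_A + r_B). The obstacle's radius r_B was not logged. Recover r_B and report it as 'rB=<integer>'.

m = 256
d = (5, -18);  v_rel = (1, -2),  |v_rel|² = 5
v_rel×d = (1)·(-18) − (-2)·(5) = -8
since m = R²·5 − (-8)²:  R² = (64 + 256) / 5 = 64
R = √64 = 8  ⇒  r_B = 8 − 1 = 7

rB=7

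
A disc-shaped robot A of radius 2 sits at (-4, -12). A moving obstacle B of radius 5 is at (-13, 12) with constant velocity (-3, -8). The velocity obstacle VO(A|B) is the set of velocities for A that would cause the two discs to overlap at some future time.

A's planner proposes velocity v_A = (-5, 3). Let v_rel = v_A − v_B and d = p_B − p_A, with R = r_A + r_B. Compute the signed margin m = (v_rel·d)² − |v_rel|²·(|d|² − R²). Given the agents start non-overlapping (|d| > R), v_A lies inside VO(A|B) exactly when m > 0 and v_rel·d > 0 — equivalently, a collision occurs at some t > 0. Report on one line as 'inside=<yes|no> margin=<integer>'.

d = (-9, 24),  |d|² = 657;  R = 2+5 = 7,  c = 657−7² = 608
v_rel = (-2, 11),  |v_rel|² = 125;  v_rel·d = (-2)·(-9) + (11)·(24) = 282
125·t² − 564·t + 608 = 0  ⇒  m = 282² − 125·608 = 3524
m = 3524 > 0,  v_rel·d = 282 > 0  ⇒  inside

inside=yes margin=3524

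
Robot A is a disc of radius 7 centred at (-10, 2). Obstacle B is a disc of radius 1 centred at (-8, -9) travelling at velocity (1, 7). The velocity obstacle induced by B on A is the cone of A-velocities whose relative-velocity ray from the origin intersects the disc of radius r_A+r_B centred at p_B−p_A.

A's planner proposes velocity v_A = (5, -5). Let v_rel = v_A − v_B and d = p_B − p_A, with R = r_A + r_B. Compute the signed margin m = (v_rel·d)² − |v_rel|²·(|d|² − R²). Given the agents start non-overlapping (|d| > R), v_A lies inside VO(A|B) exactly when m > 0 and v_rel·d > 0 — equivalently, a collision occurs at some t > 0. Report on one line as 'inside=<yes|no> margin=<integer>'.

d = (2, -11),  |d|² = 125;  R = 7+1 = 8,  c = 125−8² = 61
v_rel = (4, -12),  |v_rel|² = 160;  v_rel·d = (4)·(2) + (-12)·(-11) = 140
160·t² − 280·t + 61 = 0  ⇒  m = 140² − 160·61 = 9840
m = 9840 > 0,  v_rel·d = 140 > 0  ⇒  inside

inside=yes margin=9840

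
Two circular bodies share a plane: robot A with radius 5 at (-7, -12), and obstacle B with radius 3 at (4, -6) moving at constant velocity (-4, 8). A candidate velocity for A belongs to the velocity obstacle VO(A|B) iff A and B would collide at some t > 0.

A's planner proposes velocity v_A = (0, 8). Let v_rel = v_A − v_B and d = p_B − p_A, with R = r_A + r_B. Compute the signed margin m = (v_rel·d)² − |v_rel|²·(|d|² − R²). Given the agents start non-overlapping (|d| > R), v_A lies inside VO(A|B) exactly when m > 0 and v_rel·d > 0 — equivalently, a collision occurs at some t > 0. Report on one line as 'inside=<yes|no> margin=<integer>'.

d = (11, 6),  |d|² = 157;  R = 5+3 = 8,  c = 157−8² = 93
v_rel = (4, 0),  |v_rel|² = 16;  v_rel·d = (4)·(11) + (0)·(6) = 44
16·t² − 88·t + 93 = 0  ⇒  m = 44² − 16·93 = 448
m = 448 > 0,  v_rel·d = 44 > 0  ⇒  inside

inside=yes margin=448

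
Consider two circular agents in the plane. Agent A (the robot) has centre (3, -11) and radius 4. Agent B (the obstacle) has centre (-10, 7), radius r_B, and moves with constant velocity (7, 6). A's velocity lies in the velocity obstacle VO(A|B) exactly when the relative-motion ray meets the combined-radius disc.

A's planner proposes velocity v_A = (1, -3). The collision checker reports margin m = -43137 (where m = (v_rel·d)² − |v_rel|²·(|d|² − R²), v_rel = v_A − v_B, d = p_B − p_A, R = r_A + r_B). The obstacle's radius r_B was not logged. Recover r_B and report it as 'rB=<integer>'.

m = -43137
d = (-13, 18);  v_rel = (-6, -9),  |v_rel|² = 117
v_rel×d = (-6)·(18) − (-9)·(-13) = -225
since m = R²·117 − (-225)²:  R² = (50625 + -43137) / 117 = 64
R = √64 = 8  ⇒  r_B = 8 − 4 = 4

rB=4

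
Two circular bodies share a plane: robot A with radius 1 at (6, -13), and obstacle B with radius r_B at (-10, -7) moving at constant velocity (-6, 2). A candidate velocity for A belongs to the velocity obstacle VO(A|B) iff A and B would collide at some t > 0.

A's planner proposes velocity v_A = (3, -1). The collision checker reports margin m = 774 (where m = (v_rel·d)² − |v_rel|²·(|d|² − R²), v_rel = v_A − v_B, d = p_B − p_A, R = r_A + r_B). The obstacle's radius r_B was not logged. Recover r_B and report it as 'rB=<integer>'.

m = 774
d = (-16, 6);  v_rel = (9, -3),  |v_rel|² = 90
v_rel×d = (9)·(6) − (-3)·(-16) = 6
since m = R²·90 − 6²:  R² = (36 + 774) / 90 = 9
R = √9 = 3  ⇒  r_B = 3 − 1 = 2

rB=2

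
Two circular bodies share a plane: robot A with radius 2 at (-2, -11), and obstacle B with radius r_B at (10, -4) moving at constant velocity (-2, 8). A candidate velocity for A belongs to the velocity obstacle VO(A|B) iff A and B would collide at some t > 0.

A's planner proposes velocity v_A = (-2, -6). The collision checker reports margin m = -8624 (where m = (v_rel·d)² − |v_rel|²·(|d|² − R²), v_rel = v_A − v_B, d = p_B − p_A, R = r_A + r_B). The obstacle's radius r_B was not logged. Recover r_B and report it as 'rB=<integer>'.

m = -8624
d = (12, 7);  v_rel = (0, -14),  |v_rel|² = 196
v_rel×d = (0)·(7) − (-14)·(12) = 168
since m = R²·196 − 168²:  R² = (28224 + -8624) / 196 = 100
R = √100 = 10  ⇒  r_B = 10 − 2 = 8

rB=8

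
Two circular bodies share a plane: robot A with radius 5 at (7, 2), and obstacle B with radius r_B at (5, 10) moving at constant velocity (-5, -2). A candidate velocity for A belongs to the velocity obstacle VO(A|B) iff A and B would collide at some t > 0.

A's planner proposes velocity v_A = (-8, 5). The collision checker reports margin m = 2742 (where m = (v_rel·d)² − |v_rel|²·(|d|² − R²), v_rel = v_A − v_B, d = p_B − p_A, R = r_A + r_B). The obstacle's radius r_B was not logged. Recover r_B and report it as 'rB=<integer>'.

m = 2742
d = (-2, 8);  v_rel = (-3, 7),  |v_rel|² = 58
v_rel×d = (-3)·(8) − (7)·(-2) = -10
since m = R²·58 − (-10)²:  R² = (100 + 2742) / 58 = 49
R = √49 = 7  ⇒  r_B = 7 − 5 = 2

rB=2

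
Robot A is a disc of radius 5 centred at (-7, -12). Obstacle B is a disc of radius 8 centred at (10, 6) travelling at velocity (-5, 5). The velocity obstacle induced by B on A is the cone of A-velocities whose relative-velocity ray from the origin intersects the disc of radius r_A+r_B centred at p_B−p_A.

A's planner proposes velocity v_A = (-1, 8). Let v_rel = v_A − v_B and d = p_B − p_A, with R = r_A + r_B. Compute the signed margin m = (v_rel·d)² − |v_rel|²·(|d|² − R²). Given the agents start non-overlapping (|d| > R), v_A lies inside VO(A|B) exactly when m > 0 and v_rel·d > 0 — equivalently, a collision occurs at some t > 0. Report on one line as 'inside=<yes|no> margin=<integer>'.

d = (17, 18),  |d|² = 613;  R = 5+8 = 13,  c = 613−13² = 444
v_rel = (4, 3),  |v_rel|² = 25;  v_rel·d = (4)·(17) + (3)·(18) = 122
25·t² − 244·t + 444 = 0  ⇒  m = 122² − 25·444 = 3784
m = 3784 > 0,  v_rel·d = 122 > 0  ⇒  inside

inside=yes margin=3784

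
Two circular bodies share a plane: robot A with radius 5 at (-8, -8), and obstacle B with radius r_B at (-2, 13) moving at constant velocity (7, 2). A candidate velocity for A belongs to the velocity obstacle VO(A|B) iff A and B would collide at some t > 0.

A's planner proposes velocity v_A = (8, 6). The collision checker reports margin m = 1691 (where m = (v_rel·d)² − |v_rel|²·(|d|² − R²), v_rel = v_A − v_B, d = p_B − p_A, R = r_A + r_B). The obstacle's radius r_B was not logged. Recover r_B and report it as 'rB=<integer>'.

m = 1691
d = (6, 21);  v_rel = (1, 4),  |v_rel|² = 17
v_rel×d = (1)·(21) − (4)·(6) = -3
since m = R²·17 − (-3)²:  R² = (9 + 1691) / 17 = 100
R = √100 = 10  ⇒  r_B = 10 − 5 = 5

rB=5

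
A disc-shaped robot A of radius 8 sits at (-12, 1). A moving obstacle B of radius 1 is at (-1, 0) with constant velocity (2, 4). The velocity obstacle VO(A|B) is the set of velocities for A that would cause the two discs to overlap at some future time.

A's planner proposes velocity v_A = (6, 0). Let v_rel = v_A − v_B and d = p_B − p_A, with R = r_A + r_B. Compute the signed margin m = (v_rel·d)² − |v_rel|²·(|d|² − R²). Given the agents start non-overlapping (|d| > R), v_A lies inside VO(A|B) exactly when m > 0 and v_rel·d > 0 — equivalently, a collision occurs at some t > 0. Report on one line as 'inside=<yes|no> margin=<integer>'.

d = (11, -1),  |d|² = 122;  R = 8+1 = 9,  c = 122−9² = 41
v_rel = (4, -4),  |v_rel|² = 32;  v_rel·d = (4)·(11) + (-4)·(-1) = 48
32·t² − 96·t + 41 = 0  ⇒  m = 48² − 32·41 = 992
m = 992 > 0,  v_rel·d = 48 > 0  ⇒  inside

inside=yes margin=992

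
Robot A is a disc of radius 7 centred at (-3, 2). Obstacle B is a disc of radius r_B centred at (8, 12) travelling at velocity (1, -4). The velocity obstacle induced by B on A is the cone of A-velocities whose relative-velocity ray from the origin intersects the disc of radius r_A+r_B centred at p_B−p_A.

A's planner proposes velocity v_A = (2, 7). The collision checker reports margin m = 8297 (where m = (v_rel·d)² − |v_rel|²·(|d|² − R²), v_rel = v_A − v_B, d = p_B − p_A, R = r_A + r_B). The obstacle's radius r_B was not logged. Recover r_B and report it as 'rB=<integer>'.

m = 8297
d = (11, 10);  v_rel = (1, 11),  |v_rel|² = 122
v_rel×d = (1)·(10) − (11)·(11) = -111
since m = R²·122 − (-111)²:  R² = (12321 + 8297) / 122 = 169
R = √169 = 13  ⇒  r_B = 13 − 7 = 6

rB=6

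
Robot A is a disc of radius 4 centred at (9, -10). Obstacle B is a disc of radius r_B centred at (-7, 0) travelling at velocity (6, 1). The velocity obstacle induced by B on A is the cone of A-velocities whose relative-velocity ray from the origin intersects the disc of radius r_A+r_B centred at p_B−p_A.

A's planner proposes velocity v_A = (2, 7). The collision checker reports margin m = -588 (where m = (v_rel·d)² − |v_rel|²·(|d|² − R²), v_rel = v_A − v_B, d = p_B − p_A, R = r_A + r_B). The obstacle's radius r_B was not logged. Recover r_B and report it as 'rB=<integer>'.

m = -588
d = (-16, 10);  v_rel = (-4, 6),  |v_rel|² = 52
v_rel×d = (-4)·(10) − (6)·(-16) = 56
since m = R²·52 − 56²:  R² = (3136 + -588) / 52 = 49
R = √49 = 7  ⇒  r_B = 7 − 4 = 3

rB=3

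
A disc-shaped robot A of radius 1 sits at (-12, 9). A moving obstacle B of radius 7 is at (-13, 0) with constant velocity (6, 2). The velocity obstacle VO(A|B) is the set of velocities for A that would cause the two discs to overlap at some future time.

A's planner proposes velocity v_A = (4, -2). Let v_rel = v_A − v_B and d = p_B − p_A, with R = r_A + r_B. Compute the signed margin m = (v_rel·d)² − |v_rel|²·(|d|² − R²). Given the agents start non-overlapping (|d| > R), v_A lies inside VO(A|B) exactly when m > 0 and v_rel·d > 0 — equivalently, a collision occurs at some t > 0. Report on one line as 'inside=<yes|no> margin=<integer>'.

d = (-1, -9),  |d|² = 82;  R = 1+7 = 8,  c = 82−8² = 18
v_rel = (-2, -4),  |v_rel|² = 20;  v_rel·d = (-2)·(-1) + (-4)·(-9) = 38
20·t² − 76·t + 18 = 0  ⇒  m = 38² − 20·18 = 1084
m = 1084 > 0,  v_rel·d = 38 > 0  ⇒  inside

inside=yes margin=1084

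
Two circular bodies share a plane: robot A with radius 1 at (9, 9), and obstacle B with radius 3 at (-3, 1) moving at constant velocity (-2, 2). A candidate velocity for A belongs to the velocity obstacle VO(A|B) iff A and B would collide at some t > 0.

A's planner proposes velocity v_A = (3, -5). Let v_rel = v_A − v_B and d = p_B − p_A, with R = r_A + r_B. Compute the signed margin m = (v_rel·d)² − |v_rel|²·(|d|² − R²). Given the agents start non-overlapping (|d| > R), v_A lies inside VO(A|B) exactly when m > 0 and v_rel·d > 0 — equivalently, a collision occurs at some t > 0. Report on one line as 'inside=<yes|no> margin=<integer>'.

d = (-12, -8),  |d|² = 208;  R = 1+3 = 4,  c = 208−4² = 192
v_rel = (5, -7),  |v_rel|² = 74;  v_rel·d = (5)·(-12) + (-7)·(-8) = -4
74·t² + 8·t + 192 = 0  ⇒  m = (-4)² − 74·192 = -14192
m = -14192 < 0,  v_rel·d = -4 < 0  ⇒  outside

inside=no margin=-14192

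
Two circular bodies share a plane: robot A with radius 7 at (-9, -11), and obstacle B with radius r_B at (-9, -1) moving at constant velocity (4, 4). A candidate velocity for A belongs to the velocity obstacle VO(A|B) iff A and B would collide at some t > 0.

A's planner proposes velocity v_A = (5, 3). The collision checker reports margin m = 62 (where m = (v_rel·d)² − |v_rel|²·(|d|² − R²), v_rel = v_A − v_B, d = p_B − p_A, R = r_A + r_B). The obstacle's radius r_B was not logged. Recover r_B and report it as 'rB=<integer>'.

m = 62
d = (0, 10);  v_rel = (1, -1),  |v_rel|² = 2
v_rel×d = (1)·(10) − (-1)·(0) = 10
since m = R²·2 − 10²:  R² = (100 + 62) / 2 = 81
R = √81 = 9  ⇒  r_B = 9 − 7 = 2

rB=2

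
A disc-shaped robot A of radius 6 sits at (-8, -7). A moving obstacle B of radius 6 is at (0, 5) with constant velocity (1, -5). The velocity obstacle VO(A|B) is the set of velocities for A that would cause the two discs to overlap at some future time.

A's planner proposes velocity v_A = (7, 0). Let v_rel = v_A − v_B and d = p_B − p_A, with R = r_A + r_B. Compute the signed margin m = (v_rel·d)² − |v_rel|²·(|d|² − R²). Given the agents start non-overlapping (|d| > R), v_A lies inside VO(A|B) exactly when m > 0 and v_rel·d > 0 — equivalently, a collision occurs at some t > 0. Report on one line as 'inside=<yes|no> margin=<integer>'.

d = (8, 12),  |d|² = 208;  R = 6+6 = 12,  c = 208−12² = 64
v_rel = (6, 5),  |v_rel|² = 61;  v_rel·d = (6)·(8) + (5)·(12) = 108
61·t² − 216·t + 64 = 0  ⇒  m = 108² − 61·64 = 7760
m = 7760 > 0,  v_rel·d = 108 > 0  ⇒  inside

inside=yes margin=7760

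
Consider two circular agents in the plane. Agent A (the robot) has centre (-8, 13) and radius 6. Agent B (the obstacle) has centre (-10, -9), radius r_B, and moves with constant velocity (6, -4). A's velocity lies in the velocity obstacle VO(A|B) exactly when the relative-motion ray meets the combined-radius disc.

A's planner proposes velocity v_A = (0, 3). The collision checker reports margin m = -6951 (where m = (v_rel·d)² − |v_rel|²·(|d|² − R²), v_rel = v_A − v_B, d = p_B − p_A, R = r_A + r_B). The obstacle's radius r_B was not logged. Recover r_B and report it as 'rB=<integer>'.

m = -6951
d = (-2, -22);  v_rel = (-6, 7),  |v_rel|² = 85
v_rel×d = (-6)·(-22) − (7)·(-2) = 146
since m = R²·85 − 146²:  R² = (21316 + -6951) / 85 = 169
R = √169 = 13  ⇒  r_B = 13 − 6 = 7

rB=7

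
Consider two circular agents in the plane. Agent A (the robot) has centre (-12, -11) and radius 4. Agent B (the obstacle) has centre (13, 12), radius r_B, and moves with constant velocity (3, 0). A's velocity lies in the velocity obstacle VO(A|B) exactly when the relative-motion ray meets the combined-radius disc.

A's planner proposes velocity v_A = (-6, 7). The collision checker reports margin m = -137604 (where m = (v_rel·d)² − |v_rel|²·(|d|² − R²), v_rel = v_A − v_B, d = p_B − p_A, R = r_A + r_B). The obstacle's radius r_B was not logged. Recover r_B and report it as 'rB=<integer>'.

m = -137604
d = (25, 23);  v_rel = (-9, 7),  |v_rel|² = 130
v_rel×d = (-9)·(23) − (7)·(25) = -382
since m = R²·130 − (-382)²:  R² = (145924 + -137604) / 130 = 64
R = √64 = 8  ⇒  r_B = 8 − 4 = 4

rB=4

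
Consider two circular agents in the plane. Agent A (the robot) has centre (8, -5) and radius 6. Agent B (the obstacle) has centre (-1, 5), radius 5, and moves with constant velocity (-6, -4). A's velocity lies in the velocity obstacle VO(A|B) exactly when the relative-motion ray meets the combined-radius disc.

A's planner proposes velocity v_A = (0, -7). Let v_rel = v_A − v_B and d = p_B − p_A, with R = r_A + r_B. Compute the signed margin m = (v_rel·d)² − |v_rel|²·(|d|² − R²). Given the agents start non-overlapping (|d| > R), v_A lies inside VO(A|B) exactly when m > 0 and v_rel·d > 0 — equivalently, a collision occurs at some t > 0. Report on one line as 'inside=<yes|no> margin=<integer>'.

d = (-9, 10),  |d|² = 181;  R = 6+5 = 11,  c = 181−11² = 60
v_rel = (6, -3),  |v_rel|² = 45;  v_rel·d = (6)·(-9) + (-3)·(10) = -84
45·t² + 168·t + 60 = 0  ⇒  m = (-84)² − 45·60 = 4356
m = 4356 > 0,  v_rel·d = -84 < 0  ⇒  outside

inside=no margin=4356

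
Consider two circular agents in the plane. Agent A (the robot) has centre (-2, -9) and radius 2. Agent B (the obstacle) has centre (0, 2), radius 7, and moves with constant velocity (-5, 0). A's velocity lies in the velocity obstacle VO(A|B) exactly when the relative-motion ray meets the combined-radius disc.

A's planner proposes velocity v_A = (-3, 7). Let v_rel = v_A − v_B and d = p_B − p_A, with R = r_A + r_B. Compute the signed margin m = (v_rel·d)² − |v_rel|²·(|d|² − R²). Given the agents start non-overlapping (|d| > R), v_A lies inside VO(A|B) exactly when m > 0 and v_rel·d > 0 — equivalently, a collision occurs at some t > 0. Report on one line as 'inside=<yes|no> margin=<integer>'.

d = (2, 11),  |d|² = 125;  R = 2+7 = 9,  c = 125−9² = 44
v_rel = (2, 7),  |v_rel|² = 53;  v_rel·d = (2)·(2) + (7)·(11) = 81
53·t² − 162·t + 44 = 0  ⇒  m = 81² − 53·44 = 4229
m = 4229 > 0,  v_rel·d = 81 > 0  ⇒  inside

inside=yes margin=4229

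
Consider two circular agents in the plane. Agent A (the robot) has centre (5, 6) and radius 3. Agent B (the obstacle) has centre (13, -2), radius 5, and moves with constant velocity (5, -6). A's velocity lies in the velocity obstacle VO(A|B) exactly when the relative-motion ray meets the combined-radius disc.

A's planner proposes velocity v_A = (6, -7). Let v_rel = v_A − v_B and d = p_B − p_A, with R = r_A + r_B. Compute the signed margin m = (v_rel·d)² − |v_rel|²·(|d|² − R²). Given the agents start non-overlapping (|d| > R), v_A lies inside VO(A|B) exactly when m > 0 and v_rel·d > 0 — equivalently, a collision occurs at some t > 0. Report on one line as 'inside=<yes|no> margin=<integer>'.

d = (8, -8),  |d|² = 128;  R = 3+5 = 8,  c = 128−8² = 64
v_rel = (1, -1),  |v_rel|² = 2;  v_rel·d = (1)·(8) + (-1)·(-8) = 16
2·t² − 32·t + 64 = 0  ⇒  m = 16² − 2·64 = 128
m = 128 > 0,  v_rel·d = 16 > 0  ⇒  inside

inside=yes margin=128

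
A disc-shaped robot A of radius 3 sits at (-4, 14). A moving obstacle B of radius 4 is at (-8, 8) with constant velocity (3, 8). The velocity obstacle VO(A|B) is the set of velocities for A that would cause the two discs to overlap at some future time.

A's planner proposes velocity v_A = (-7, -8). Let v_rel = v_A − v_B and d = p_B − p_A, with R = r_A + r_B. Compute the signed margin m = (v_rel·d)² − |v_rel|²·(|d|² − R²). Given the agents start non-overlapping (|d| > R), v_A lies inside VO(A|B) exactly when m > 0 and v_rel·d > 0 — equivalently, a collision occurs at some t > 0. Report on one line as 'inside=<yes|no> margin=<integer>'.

d = (-4, -6),  |d|² = 52;  R = 3+4 = 7,  c = 52−7² = 3
v_rel = (-10, -16),  |v_rel|² = 356;  v_rel·d = (-10)·(-4) + (-16)·(-6) = 136
356·t² − 272·t + 3 = 0  ⇒  m = 136² − 356·3 = 17428
m = 17428 > 0,  v_rel·d = 136 > 0  ⇒  inside

inside=yes margin=17428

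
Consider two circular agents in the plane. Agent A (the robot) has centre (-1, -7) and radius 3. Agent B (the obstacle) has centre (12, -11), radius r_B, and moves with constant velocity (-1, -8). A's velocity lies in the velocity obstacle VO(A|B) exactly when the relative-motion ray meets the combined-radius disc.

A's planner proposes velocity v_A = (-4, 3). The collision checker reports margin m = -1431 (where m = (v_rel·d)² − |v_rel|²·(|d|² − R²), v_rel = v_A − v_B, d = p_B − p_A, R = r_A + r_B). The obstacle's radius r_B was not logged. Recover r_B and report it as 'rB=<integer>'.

m = -1431
d = (13, -4);  v_rel = (-3, 11),  |v_rel|² = 130
v_rel×d = (-3)·(-4) − (11)·(13) = -131
since m = R²·130 − (-131)²:  R² = (17161 + -1431) / 130 = 121
R = √121 = 11  ⇒  r_B = 11 − 3 = 8

rB=8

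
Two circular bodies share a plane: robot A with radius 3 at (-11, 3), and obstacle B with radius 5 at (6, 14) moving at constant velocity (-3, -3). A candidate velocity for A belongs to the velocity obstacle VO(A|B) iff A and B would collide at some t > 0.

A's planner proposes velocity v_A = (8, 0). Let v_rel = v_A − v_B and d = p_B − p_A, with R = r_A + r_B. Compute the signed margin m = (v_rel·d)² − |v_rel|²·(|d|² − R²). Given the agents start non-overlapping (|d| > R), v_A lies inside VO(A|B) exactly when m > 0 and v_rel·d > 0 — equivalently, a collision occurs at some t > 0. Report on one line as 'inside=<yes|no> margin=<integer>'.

d = (17, 11),  |d|² = 410;  R = 3+5 = 8,  c = 410−8² = 346
v_rel = (11, 3),  |v_rel|² = 130;  v_rel·d = (11)·(17) + (3)·(11) = 220
130·t² − 440·t + 346 = 0  ⇒  m = 220² − 130·346 = 3420
m = 3420 > 0,  v_rel·d = 220 > 0  ⇒  inside

inside=yes margin=3420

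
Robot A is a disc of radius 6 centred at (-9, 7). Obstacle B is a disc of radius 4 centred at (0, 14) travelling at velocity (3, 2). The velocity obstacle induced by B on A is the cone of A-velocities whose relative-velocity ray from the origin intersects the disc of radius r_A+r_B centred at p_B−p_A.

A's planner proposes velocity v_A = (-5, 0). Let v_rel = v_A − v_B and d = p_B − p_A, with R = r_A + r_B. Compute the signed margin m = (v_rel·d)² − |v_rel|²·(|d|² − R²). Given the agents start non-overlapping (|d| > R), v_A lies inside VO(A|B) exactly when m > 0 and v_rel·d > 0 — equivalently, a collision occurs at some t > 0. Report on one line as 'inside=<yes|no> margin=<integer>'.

d = (9, 7),  |d|² = 130;  R = 6+4 = 10,  c = 130−10² = 30
v_rel = (-8, -2),  |v_rel|² = 68;  v_rel·d = (-8)·(9) + (-2)·(7) = -86
68·t² + 172·t + 30 = 0  ⇒  m = (-86)² − 68·30 = 5356
m = 5356 > 0,  v_rel·d = -86 < 0  ⇒  outside

inside=no margin=5356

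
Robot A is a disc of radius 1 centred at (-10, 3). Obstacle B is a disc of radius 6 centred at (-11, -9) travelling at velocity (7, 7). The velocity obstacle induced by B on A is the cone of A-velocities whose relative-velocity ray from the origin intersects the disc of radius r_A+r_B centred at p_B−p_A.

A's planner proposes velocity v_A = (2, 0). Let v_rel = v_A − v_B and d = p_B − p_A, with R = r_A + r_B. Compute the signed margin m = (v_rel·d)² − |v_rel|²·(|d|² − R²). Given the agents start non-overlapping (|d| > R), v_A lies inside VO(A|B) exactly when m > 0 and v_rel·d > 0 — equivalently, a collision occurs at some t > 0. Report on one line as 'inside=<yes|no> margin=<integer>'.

d = (-1, -12),  |d|² = 145;  R = 1+6 = 7,  c = 145−7² = 96
v_rel = (-5, -7),  |v_rel|² = 74;  v_rel·d = (-5)·(-1) + (-7)·(-12) = 89
74·t² − 178·t + 96 = 0  ⇒  m = 89² − 74·96 = 817
m = 817 > 0,  v_rel·d = 89 > 0  ⇒  inside

inside=yes margin=817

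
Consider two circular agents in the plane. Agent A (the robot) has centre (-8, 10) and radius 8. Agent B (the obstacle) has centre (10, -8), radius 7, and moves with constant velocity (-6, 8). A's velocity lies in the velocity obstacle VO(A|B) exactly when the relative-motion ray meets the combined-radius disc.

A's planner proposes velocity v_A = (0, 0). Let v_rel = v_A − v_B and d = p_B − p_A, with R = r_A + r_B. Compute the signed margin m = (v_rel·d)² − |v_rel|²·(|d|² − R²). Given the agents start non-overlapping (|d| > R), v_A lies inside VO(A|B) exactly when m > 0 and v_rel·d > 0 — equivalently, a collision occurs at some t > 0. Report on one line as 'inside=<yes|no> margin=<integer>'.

d = (18, -18),  |d|² = 648;  R = 8+7 = 15,  c = 648−15² = 423
v_rel = (6, -8),  |v_rel|² = 100;  v_rel·d = (6)·(18) + (-8)·(-18) = 252
100·t² − 504·t + 423 = 0  ⇒  m = 252² − 100·423 = 21204
m = 21204 > 0,  v_rel·d = 252 > 0  ⇒  inside

inside=yes margin=21204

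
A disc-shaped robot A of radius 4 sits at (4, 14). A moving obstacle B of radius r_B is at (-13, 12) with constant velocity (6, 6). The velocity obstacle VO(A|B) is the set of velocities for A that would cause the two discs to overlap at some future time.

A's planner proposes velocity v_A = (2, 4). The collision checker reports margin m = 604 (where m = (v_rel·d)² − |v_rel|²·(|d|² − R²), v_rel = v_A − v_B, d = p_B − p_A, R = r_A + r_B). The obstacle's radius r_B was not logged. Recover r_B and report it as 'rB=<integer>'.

m = 604
d = (-17, -2);  v_rel = (-4, -2),  |v_rel|² = 20
v_rel×d = (-4)·(-2) − (-2)·(-17) = -26
since m = R²·20 − (-26)²:  R² = (676 + 604) / 20 = 64
R = √64 = 8  ⇒  r_B = 8 − 4 = 4

rB=4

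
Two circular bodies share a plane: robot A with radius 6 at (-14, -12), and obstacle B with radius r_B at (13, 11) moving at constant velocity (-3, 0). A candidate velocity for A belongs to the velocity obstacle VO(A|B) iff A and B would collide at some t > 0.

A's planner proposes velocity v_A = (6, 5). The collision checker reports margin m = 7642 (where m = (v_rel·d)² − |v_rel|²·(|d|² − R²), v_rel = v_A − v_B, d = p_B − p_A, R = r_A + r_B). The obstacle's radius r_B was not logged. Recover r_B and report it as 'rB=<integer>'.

m = 7642
d = (27, 23);  v_rel = (9, 5),  |v_rel|² = 106
v_rel×d = (9)·(23) − (5)·(27) = 72
since m = R²·106 − 72²:  R² = (5184 + 7642) / 106 = 121
R = √121 = 11  ⇒  r_B = 11 − 6 = 5

rB=5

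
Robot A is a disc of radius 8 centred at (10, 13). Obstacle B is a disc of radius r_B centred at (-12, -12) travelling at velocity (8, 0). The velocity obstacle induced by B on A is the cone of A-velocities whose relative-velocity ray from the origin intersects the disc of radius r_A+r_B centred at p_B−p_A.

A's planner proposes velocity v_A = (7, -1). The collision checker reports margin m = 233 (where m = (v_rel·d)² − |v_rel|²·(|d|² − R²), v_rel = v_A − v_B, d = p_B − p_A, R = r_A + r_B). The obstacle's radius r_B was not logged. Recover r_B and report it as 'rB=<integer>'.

m = 233
d = (-22, -25);  v_rel = (-1, -1),  |v_rel|² = 2
v_rel×d = (-1)·(-25) − (-1)·(-22) = 3
since m = R²·2 − 3²:  R² = (9 + 233) / 2 = 121
R = √121 = 11  ⇒  r_B = 11 − 8 = 3

rB=3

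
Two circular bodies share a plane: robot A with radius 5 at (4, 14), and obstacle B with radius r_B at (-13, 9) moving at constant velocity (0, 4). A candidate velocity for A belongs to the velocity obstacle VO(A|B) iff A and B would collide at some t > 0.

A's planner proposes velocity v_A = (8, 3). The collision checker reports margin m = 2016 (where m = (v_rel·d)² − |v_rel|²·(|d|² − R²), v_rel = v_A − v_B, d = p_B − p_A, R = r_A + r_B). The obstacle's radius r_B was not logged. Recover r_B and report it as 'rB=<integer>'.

m = 2016
d = (-17, -5);  v_rel = (8, -1),  |v_rel|² = 65
v_rel×d = (8)·(-5) − (-1)·(-17) = -57
since m = R²·65 − (-57)²:  R² = (3249 + 2016) / 65 = 81
R = √81 = 9  ⇒  r_B = 9 − 5 = 4

rB=4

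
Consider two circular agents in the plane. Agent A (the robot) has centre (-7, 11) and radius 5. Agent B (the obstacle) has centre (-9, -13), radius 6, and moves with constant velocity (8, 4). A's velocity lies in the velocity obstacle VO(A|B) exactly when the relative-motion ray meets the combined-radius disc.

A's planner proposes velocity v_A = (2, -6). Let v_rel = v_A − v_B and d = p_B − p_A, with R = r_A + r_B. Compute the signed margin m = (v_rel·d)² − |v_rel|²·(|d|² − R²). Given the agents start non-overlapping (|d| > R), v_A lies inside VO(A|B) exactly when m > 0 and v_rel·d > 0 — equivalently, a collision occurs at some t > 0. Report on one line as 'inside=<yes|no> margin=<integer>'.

d = (-2, -24),  |d|² = 580;  R = 5+6 = 11,  c = 580−11² = 459
v_rel = (-6, -10),  |v_rel|² = 136;  v_rel·d = (-6)·(-2) + (-10)·(-24) = 252
136·t² − 504·t + 459 = 0  ⇒  m = 252² − 136·459 = 1080
m = 1080 > 0,  v_rel·d = 252 > 0  ⇒  inside

inside=yes margin=1080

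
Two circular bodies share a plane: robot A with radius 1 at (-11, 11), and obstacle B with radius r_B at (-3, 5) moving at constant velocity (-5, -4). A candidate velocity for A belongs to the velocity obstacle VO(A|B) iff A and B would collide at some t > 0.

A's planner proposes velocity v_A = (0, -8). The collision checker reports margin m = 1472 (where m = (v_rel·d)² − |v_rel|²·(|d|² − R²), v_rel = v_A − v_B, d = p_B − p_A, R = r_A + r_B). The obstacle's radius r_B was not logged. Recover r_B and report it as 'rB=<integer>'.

m = 1472
d = (8, -6);  v_rel = (5, -4),  |v_rel|² = 41
v_rel×d = (5)·(-6) − (-4)·(8) = 2
since m = R²·41 − 2²:  R² = (4 + 1472) / 41 = 36
R = √36 = 6  ⇒  r_B = 6 − 1 = 5

rB=5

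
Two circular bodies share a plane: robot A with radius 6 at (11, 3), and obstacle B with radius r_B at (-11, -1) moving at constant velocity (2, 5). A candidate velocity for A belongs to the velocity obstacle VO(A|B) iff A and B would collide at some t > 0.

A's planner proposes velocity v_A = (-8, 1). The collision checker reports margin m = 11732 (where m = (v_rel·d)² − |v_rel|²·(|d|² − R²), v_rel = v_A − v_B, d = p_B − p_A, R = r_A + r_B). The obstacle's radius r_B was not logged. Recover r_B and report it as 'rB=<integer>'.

m = 11732
d = (-22, -4);  v_rel = (-10, -4),  |v_rel|² = 116
v_rel×d = (-10)·(-4) − (-4)·(-22) = -48
since m = R²·116 − (-48)²:  R² = (2304 + 11732) / 116 = 121
R = √121 = 11  ⇒  r_B = 11 − 6 = 5

rB=5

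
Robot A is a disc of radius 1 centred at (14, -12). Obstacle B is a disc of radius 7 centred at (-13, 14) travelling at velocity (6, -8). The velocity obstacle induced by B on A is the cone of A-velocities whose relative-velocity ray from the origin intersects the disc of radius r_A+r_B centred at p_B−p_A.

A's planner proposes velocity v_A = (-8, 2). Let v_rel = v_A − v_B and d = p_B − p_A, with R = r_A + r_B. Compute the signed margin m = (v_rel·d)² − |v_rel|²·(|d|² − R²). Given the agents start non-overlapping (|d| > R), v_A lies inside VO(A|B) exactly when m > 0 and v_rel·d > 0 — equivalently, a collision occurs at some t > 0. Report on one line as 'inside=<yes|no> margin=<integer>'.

d = (-27, 26),  |d|² = 1405;  R = 1+7 = 8,  c = 1405−8² = 1341
v_rel = (-14, 10),  |v_rel|² = 296;  v_rel·d = (-14)·(-27) + (10)·(26) = 638
296·t² − 1276·t + 1341 = 0  ⇒  m = 638² − 296·1341 = 10108
m = 10108 > 0,  v_rel·d = 638 > 0  ⇒  inside

inside=yes margin=10108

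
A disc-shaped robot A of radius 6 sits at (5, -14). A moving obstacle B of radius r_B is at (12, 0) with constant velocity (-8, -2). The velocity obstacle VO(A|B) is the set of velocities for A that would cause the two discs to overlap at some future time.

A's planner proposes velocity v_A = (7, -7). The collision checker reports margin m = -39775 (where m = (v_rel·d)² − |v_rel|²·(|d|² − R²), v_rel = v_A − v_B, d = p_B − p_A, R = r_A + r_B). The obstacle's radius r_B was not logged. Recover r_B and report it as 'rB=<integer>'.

m = -39775
d = (7, 14);  v_rel = (15, -5),  |v_rel|² = 250
v_rel×d = (15)·(14) − (-5)·(7) = 245
since m = R²·250 − 245²:  R² = (60025 + -39775) / 250 = 81
R = √81 = 9  ⇒  r_B = 9 − 6 = 3

rB=3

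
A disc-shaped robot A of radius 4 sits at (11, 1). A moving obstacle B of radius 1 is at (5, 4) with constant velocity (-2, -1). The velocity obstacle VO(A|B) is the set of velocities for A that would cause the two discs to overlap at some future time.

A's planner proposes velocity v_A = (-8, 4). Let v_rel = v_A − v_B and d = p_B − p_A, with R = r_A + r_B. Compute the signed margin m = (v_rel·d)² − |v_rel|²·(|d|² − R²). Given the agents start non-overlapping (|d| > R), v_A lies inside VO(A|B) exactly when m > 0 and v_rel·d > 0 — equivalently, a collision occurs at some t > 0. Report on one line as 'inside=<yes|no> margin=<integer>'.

d = (-6, 3),  |d|² = 45;  R = 4+1 = 5,  c = 45−5² = 20
v_rel = (-6, 5),  |v_rel|² = 61;  v_rel·d = (-6)·(-6) + (5)·(3) = 51
61·t² − 102·t + 20 = 0  ⇒  m = 51² − 61·20 = 1381
m = 1381 > 0,  v_rel·d = 51 > 0  ⇒  inside

inside=yes margin=1381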